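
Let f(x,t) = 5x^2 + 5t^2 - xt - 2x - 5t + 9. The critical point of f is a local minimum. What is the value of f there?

736/99

∂f/∂x = 10x - t - 2 = 0 and ∂f/∂t = -x + 10t - 5 = 0, so (x, t) = (25/99, 52/99).
The Hessian has f_{xx} = 10, f_{tt} = 10, f_{xt} = -1, giving D = 99 > 0 with f_{xx} > 0, so the point is a local minimum.
f(25/99, 52/99) = 736/99.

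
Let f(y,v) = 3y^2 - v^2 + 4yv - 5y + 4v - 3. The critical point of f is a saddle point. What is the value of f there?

19/28

∂f/∂y = 6y + 4v - 5 = 0 and ∂f/∂v = 4y - 2v + 4 = 0, so (y, v) = (-3/14, 11/7).
The Hessian has f_{yy} = 6, f_{vv} = -2, f_{yv} = 4, giving D = -28 < 0, so the point is a saddle point.
f(-3/14, 11/7) = 19/28.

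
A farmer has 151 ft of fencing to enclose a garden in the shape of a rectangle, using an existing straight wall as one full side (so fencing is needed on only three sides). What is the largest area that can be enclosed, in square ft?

22801/8

Let the sides perpendicular to the wall have length x and the parallel side y, so 2x + y = 151 and the area is A = xy = x(151 − 2x).
A'(x) = 151 − 4x = 0 gives x = 151/4, and A''(x) = −4 < 0 confirms a maximum.
Then y = 151 − 2·151/4 = 151/2 and A = 22801/8.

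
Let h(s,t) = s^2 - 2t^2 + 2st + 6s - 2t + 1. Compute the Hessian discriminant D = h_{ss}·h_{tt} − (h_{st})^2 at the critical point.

∂h/∂s = 2s + 2t + 6 = 0 and ∂h/∂t = 2s - 4t - 2 = 0, so (s, t) = (-5/3, -4/3).
The Hessian has h_{ss} = 2, h_{tt} = -4, h_{st} = 2, giving D = -12 < 0, so the point is a saddle point.
D = (2)·(-4) − (2)^2 = -12.

-12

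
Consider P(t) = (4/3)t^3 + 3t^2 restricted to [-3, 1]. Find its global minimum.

-9

Differentiating, P'(t) = 4t^2 + 6t; which vanishes at t = -3/2 and t = 0.
Candidates: P(-3) = -9,  P(-3/2) = 9/4,  P(0) = 0,  P(1) = 13/3.
Hence the absolute minimum is -9 at t = -3.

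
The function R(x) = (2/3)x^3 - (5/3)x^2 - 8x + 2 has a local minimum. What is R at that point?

-19

R'(x) = 2x^2 - (10/3)x - 8 = 0 at x = -4/3, 3.
Since R''(x) = 4x - 10/3, we get R''(-4/3) = -26/3 < 0 ⇒ local maximum; R''(3) = 26/3 > 0 ⇒ local minimum.
Thus R has its local minimum at x = 3, with value -19.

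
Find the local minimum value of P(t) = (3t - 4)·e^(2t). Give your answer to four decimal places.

Differentiating with the product rule gives P'(t) = (6t - 5)·e^(2t). Since e^(2t) > 0, the only critical point is t = 5/6.
P''(5/6) has the same sign as 6 > 0, so this is a local minimum.
P(5/6) = (-3/2)·e^(5/3) ≈ -7.9417.

-7.9417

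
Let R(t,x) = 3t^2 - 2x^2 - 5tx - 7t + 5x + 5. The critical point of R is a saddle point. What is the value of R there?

47/49

∂R/∂t = 6t - 5x - 7 = 0 and ∂R/∂x = -5t - 4x + 5 = 0, so (t, x) = (53/49, -5/49).
The Hessian has R_{tt} = 6, R_{xx} = -4, R_{tx} = -5, giving D = -49 < 0, so the point is a saddle point.
R(53/49, -5/49) = 47/49.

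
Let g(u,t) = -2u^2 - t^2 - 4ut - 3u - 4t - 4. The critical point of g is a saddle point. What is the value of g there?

∂g/∂u = -4u - 4t - 3 = 0 and ∂g/∂t = -4u - 2t - 4 = 0, so (u, t) = (-5/4, 1/2).
The Hessian has g_{uu} = -4, g_{tt} = -2, g_{ut} = -4, giving D = -8 < 0, so the point is a saddle point.
g(-5/4, 1/2) = -25/8.

-25/8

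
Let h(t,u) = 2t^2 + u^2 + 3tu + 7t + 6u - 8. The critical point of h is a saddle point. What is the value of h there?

∂h/∂t = 4t + 3u + 7 = 0 and ∂h/∂u = 3t + 2u + 6 = 0, so (t, u) = (-4, 3).
The Hessian has h_{tt} = 4, h_{uu} = 2, h_{tu} = 3, giving D = -1 < 0, so the point is a saddle point.
h(-4, 3) = -13.

-13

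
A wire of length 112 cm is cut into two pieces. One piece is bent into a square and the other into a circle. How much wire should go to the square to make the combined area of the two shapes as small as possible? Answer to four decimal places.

62.7311

Let x be the length used for the square. Square side x/4; circle radius (112−x)/(2π).
A(x) = (x/4)² + π·((112−x)/(2π))² = x²/16 + (112−x)²/(4π) for 0 ≤ x ≤ 112. A'(x) = x/8 − (112−x)/(2π) = 0 gives x = 4·112/(π+4) ≈ 62.7311.
A'' = 1/8 + 1/(2π) > 0, so this gives the minimum combined area; x ≈ 62.7311 cm to the square.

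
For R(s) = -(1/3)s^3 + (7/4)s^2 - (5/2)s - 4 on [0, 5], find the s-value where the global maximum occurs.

0

The derivative is -s^2 + (7/2)s - 5/2, which vanishes at s = 1 and s = 5/2.
Candidates: R(0) = -4,  R(1) = -61/12,  R(5/2) = -217/48,  R(5) = -173/12.
The maximum over the interval is -4, attained at s = 0.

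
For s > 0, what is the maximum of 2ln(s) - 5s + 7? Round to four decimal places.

3.1674

P'(s) = 2/s − 5 = 0 gives s = 2/5.
P''(s) = -2/s², which is negative for s > 0, so this is a local maximum.
P(2/5) = 2·ln(2/5) - 2 + 7 ≈ 3.1674.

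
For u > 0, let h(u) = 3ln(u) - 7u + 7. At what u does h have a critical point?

3/7

h'(u) = 3/u − 7 = 0 gives u = 3/7.
h''(u) = -3/u², which is negative for u > 0, so this is a local maximum.
h(3/7) = 3·ln(3/7) - 3 + 7 ≈ 1.4581.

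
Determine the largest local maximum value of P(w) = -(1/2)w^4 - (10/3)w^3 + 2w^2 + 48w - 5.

193/3

P'(w) = -2w^3 - 10w^2 + 4w + 48. Setting P'(w) = 0 gives w ∈ {-4, -3, 2}.
Second-derivative test with P''(w) = -6w^2 - 20w + 4: P''(-4) = -12 < 0 ⇒ local maximum; P''(-3) = 10 > 0 ⇒ local minimum; P''(2) = -60 < 0 ⇒ local maximum.
So the largest local maximum value is P(2) = 193/3.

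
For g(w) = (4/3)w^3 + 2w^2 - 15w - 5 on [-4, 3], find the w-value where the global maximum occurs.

-5/2

The derivative is 4w^2 + 4w - 15, which vanishes at w = -5/2 and w = 3/2.
Evaluating at the critical points and endpoints: g(-4) = 5/3; g(-5/2) = 145/6; g(3/2) = -37/2; g(3) = 4.
So the maximum is g(-5/2) = 145/6.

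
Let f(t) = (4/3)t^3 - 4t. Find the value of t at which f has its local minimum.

1

f'(t) = 4t^2 - 4. Setting f'(t) = 0 gives t ∈ {-1, 1}.
Second-derivative test with f''(t) = 8t: f''(-1) = -8 < 0 ⇒ local maximum; f''(1) = 8 > 0 ⇒ local minimum.
So the local minimum value is f(1) = -8/3.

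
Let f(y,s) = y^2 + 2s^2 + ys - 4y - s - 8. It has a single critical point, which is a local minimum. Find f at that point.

∂f/∂y = 2y + s - 4 = 0 and ∂f/∂s = y + 4s - 1 = 0, so (y, s) = (15/7, -2/7).
The Hessian has f_{yy} = 2, f_{ss} = 4, f_{ys} = 1, giving D = 7 > 0 with f_{yy} > 0, so the point is a local minimum.
f(15/7, -2/7) = -85/7.

-85/7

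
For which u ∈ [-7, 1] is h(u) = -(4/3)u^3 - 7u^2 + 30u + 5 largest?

The derivative is -4u^2 - 14u + 30, whose only zero in [-7, 1] is u = -5.
Candidates: h(-7) = -272/3, h(-5) = -460/3, h(1) = 80/3.
Hence the absolute maximum is 80/3 at u = 1.

1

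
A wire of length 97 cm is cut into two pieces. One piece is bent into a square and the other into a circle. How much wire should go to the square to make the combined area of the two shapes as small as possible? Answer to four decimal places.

Let x be the length used for the square. Square side x/4; circle radius (97−x)/(2π).
A(x) = (x/4)² + π·((97−x)/(2π))² = x²/16 + (97−x)²/(4π) for 0 ≤ x ≤ 97. A'(x) = x/8 − (97−x)/(2π) = 0 gives x = 4·97/(π+4) ≈ 54.3296.
A'' = 1/8 + 1/(2π) > 0, so this gives the minimum combined area; x ≈ 54.3296 cm to the square.

54.3296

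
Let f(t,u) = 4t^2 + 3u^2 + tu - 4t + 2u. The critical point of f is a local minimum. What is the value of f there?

-72/47

∂f/∂t = 8t + u - 4 = 0 and ∂f/∂u = t + 6u + 2 = 0, so (t, u) = (26/47, -20/47).
The Hessian has f_{tt} = 8, f_{uu} = 6, f_{tu} = 1, giving D = 47 > 0 with f_{tt} > 0, so the point is a local minimum.
f(26/47, -20/47) = -72/47.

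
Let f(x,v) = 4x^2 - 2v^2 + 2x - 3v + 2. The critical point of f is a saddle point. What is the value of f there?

∂f/∂x = 8x + 2 = 0 and ∂f/∂v = -4v - 3 = 0, so (x, v) = (-1/4, -3/4).
The Hessian has f_{xx} = 8, f_{vv} = -4, f_{xv} = 0, giving D = -32 < 0, so the point is a saddle point.
f(-1/4, -3/4) = 23/8.

23/8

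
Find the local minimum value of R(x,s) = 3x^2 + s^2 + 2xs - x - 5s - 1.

-37/4

∂R/∂x = 6x + 2s - 1 = 0 and ∂R/∂s = 2x + 2s - 5 = 0, so (x, s) = (-1, 7/2).
The Hessian has R_{xx} = 6, R_{ss} = 2, R_{xs} = 2, giving D = 8 > 0 with R_{xx} > 0, so the point is a local minimum.
R(-1, 7/2) = -37/4.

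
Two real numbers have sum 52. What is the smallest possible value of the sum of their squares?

1352

With a + b = 52, a^2 + b^2 = a^2 + (52 − a)^2.
The derivative 2a − 2(52 − a) = 4a − 104 vanishes at a = 26; second derivative 4 > 0, a minimum.
The minimum is 2·(26)^2 = 1352.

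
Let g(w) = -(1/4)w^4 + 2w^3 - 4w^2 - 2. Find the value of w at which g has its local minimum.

2

g'(w) = -w^3 + 6w^2 - 8w. Setting g'(w) = 0 gives w ∈ {0, 2, 4}.
Second-derivative test with g''(w) = -3w^2 + 12w - 8: g''(0) = -8 < 0 ⇒ local maximum; g''(2) = 4 > 0 ⇒ local minimum; g''(4) = -8 < 0 ⇒ local maximum.
The local minimum is g(2) = -6.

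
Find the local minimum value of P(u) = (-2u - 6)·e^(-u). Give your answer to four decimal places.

-14.7781

P'(u) = (-2)·e^(-u) + (-2u - 6)·(-1)·e^(-u) = (2u + 4)·e^(-u). Since e^(-u) > 0, the only critical point is u = -2.
P''(-2) has the same sign as 2 > 0, so this is a local minimum.
P(-2) = (-2)·e^(2) ≈ -14.7781.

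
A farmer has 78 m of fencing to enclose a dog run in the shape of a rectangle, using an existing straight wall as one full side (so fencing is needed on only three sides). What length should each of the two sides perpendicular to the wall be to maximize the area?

39/2

Let the sides perpendicular to the wall have length x and the parallel side y, so 2x + y = 78 and the area is A = xy = x(78 − 2x).
A'(x) = 78 − 4x = 0 gives x = 39/2, and A''(x) = −4 < 0 confirms a maximum.
Then y = 78 − 2·39/2 = 39 and A = 1521/2.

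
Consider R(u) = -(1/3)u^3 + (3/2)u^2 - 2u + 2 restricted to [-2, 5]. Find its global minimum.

The derivative is -u^2 + 3u - 2, which vanishes at u = 1 and u = 2.
Candidates: R(-2) = 44/3,  R(1) = 7/6,  R(2) = 4/3,  R(5) = -73/6.
The minimum over the interval is -73/6, attained at u = 5.

-73/6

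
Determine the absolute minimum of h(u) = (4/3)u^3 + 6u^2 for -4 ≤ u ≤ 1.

h'(u) = 4u^2 + 12u, which vanishes at u = -3 and u = 0.
Candidates: h(-4) = 32/3, h(-3) = 18, h(0) = 0, h(1) = 22/3.
So the minimum is h(0) = 0.

0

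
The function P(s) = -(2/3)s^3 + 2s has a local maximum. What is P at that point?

4/3

Critical points: P'(s) = -2s^2 + 2 vanishes at s = -1, 1.
Since P''(s) = -4s, we get P''(-1) = 4 > 0 ⇒ local minimum; P''(1) = -4 < 0 ⇒ local maximum.
Thus P has its local maximum at s = 1, with value 4/3.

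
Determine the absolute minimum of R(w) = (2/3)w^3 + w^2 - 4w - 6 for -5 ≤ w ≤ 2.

-133/3

Differentiating, R'(w) = 2w^2 + 2w - 4; which vanishes at w = -2 and w = 1.
Candidates: R(-5) = -133/3; R(-2) = 2/3; R(1) = -25/3; R(2) = -14/3.
Hence the absolute minimum is -133/3 at w = -5.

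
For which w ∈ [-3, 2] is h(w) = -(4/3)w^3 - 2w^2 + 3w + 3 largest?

-3

h'(w) = -4w^2 - 4w + 3, which vanishes at w = -3/2 and w = 1/2.
Compare values at every candidate in [-3, 2]: h(-3) = 12; h(-3/2) = -3/2; h(1/2) = 23/6; h(2) = -29/3.
So the maximum is h(-3) = 12.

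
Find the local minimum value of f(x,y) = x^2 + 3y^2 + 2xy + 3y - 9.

∂f/∂x = 2x + 2y = 0 and ∂f/∂y = 2x + 6y + 3 = 0, so (x, y) = (3/4, -3/4).
The Hessian has f_{xx} = 2, f_{yy} = 6, f_{xy} = 2, giving D = 8 > 0 with f_{xx} > 0, so the point is a local minimum.
f(3/4, -3/4) = -81/8.

-81/8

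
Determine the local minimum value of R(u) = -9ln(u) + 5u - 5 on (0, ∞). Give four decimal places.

-1.2901

R'(u) = -9/u + 5 = 0 gives u = 9/5.
R''(u) = 9/u², which is positive for u > 0, so this is a local minimum.
R(9/5) = -9·ln(9/5) + 9 - 5 ≈ -1.2901.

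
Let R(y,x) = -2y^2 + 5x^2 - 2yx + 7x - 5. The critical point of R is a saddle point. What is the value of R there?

∂R/∂y = -4y - 2x = 0 and ∂R/∂x = -2y + 10x + 7 = 0, so (y, x) = (7/22, -7/11).
The Hessian has R_{yy} = -4, R_{xx} = 10, R_{yx} = -2, giving D = -44 < 0, so the point is a saddle point.
R(7/22, -7/11) = -159/22.

-159/22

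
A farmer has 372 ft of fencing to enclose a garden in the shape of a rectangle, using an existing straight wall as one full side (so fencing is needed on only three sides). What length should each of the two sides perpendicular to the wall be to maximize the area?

93

Let the sides perpendicular to the wall have length x and the parallel side y, so 2x + y = 372 and the area is A = xy = x(372 − 2x).
A'(x) = 372 − 4x = 0 gives x = 93, and A''(x) = −4 < 0 confirms a maximum.
Then y = 372 − 2·93 = 186 and A = 17298.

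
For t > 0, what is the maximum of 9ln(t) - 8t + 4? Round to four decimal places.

-3.9400

R'(t) = 9/t − 8 = 0 gives t = 9/8.
R''(t) = -9/t², which is negative for t > 0, so this is a local maximum.
R(9/8) = 9·ln(9/8) - 9 + 4 ≈ -3.9400.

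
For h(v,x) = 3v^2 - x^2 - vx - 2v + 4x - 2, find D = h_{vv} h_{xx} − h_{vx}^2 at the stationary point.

-13

∂h/∂v = 6v - x - 2 = 0 and ∂h/∂x = -v - 2x + 4 = 0, so (v, x) = (8/13, 22/13).
The Hessian has h_{vv} = 6, h_{xx} = -2, h_{vx} = -1, giving D = -13 < 0, so the point is a saddle point.
D = (6)·(-2) − (-1)^2 = -13.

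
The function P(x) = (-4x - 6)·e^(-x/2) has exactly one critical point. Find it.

1/2

Differentiating with the product rule gives P'(x) = (2x - 1)·e^(-x/2). Since e^(-x/2) > 0, the only critical point is x = 1/2.
P''(1/2) has the same sign as 2 > 0, so this is a local minimum.
P(1/2) = (-8)·e^(-1/4) ≈ -6.2304.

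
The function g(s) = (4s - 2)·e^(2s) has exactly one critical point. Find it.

By the product rule, g'(s) = (8s)·e^(2s). Since e^(2s) > 0, the only critical point is s = 0.
g''(0) has the same sign as 8 > 0, so this is a local minimum.
g(0) = (-2)·e^(0) ≈ -2.0000.

0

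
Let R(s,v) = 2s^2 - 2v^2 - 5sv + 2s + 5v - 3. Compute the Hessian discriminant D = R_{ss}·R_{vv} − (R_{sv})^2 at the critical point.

∂R/∂s = 4s - 5v + 2 = 0 and ∂R/∂v = -5s - 4v + 5 = 0, so (s, v) = (17/41, 30/41).
The Hessian has R_{ss} = 4, R_{vv} = -4, R_{sv} = -5, giving D = -41 < 0, so the point is a saddle point.
D = (4)·(-4) − (-5)^2 = -41.

-41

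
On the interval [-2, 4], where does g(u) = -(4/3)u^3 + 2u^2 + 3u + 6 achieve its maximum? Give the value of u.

g'(u) = -4u^2 + 4u + 3, which vanishes at u = -1/2 and u = 3/2.
Candidates: g(-2) = 56/3; g(-1/2) = 31/6; g(3/2) = 21/2; g(4) = -106/3.
So the maximum is g(-2) = 56/3.

-2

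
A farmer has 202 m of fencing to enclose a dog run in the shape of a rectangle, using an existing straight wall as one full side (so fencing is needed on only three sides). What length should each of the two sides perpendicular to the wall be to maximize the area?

Let the sides perpendicular to the wall have length x and the parallel side y, so 2x + y = 202 and the area is A = xy = x(202 − 2x).
A'(x) = 202 − 4x = 0 gives x = 101/2, and A''(x) = −4 < 0 confirms a maximum.
Then y = 202 − 2·101/2 = 101 and A = 10201/2.

101/2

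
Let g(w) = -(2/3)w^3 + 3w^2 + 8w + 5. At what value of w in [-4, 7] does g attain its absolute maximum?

-4

The derivative is -2w^2 + 6w + 8, which vanishes at w = -1 and w = 4.
Compare values at every candidate in [-4, 7]: g(-4) = 191/3, g(-1) = 2/3, g(4) = 127/3, g(7) = -62/3.
The maximum over the interval is 191/3, attained at w = -4.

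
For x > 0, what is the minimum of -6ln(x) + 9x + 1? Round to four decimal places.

9.4328

R'(x) = -6/x + 9 = 0 gives x = 2/3.
R''(x) = 6/x², which is positive for x > 0, so this is a local minimum.
R(2/3) = -6·ln(2/3) + 6 + 1 ≈ 9.4328.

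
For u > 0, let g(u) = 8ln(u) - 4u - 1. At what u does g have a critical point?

2

g'(u) = 8/u − 4 = 0 gives u = 2.
g''(u) = -8/u², which is negative for u > 0, so this is a local maximum.
g(2) = 8·ln(2) - 8 - 1 ≈ -3.4548.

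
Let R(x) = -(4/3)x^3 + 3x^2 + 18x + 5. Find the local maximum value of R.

R'(x) = -4x^2 + 6x + 18. Setting R'(x) = 0 gives x ∈ {-3/2, 3}.
Since R''(x) = -8x + 6, we get R''(-3/2) = 18 > 0 ⇒ local minimum; R''(3) = -18 < 0 ⇒ local maximum.
The local maximum is R(3) = 50.

50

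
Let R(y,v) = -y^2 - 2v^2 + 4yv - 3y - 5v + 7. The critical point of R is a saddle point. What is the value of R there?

-47/8

∂R/∂y = -2y + 4v - 3 = 0 and ∂R/∂v = 4y - 4v - 5 = 0, so (y, v) = (4, 11/4).
The Hessian has R_{yy} = -2, R_{vv} = -4, R_{yv} = 4, giving D = -8 < 0, so the point is a saddle point.
R(4, 11/4) = -47/8.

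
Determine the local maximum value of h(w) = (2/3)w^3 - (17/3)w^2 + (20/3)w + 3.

h'(w) = 2w^2 - (34/3)w + 20/3. Setting h'(w) = 0 gives w ∈ {2/3, 5}.
Second-derivative test with h''(w) = 4w - 34/3: h''(2/3) = -26/3 < 0 ⇒ local maximum; h''(5) = 26/3 > 0 ⇒ local minimum.
Thus h has its local maximum at w = 2/3, with value 415/81.

415/81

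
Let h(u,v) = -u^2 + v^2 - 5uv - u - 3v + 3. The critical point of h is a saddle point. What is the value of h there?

∂h/∂u = -2u - 5v - 1 = 0 and ∂h/∂v = -5u + 2v - 3 = 0, so (u, v) = (-17/29, 1/29).
The Hessian has h_{uu} = -2, h_{vv} = 2, h_{uv} = -5, giving D = -29 < 0, so the point is a saddle point.
h(-17/29, 1/29) = 94/29.

94/29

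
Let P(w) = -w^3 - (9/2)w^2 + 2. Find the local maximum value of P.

2

P'(w) = -3w^2 - 9w = 0 at w = -3, 0.
Second-derivative test with P''(w) = -6w - 9: P''(-3) = 9 > 0 ⇒ local minimum; P''(0) = -9 < 0 ⇒ local maximum.
The local maximum is P(0) = 2.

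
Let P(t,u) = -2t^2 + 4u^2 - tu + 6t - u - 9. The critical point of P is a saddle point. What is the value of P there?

∂P/∂t = -4t - u + 6 = 0 and ∂P/∂u = -t + 8u - 1 = 0, so (t, u) = (47/33, 10/33).
The Hessian has P_{tt} = -4, P_{uu} = 8, P_{tu} = -1, giving D = -33 < 0, so the point is a saddle point.
P(47/33, 10/33) = -161/33.

-161/33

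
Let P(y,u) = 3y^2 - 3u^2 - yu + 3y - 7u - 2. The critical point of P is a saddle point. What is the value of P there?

25/37

∂P/∂y = 6y - u + 3 = 0 and ∂P/∂u = -y - 6u - 7 = 0, so (y, u) = (-25/37, -39/37).
The Hessian has P_{yy} = 6, P_{uu} = -6, P_{yu} = -1, giving D = -37 < 0, so the point is a saddle point.
P(-25/37, -39/37) = 25/37.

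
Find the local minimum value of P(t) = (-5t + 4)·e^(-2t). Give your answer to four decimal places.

-0.1857

By the product rule, P'(t) = (10t - 13)·e^(-2t). Since e^(-2t) > 0, the only critical point is t = 13/10.
P''(13/10) has the same sign as 10 > 0, so this is a local minimum.
P(13/10) = (-5/2)·e^(-13/5) ≈ -0.1857.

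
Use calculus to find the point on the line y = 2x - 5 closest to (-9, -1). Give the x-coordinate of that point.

Minimize D(x)^2 = (x + 9)^2 + (2x - 4)^2.
d/dx[D^2] = 2(x + 9) + 2·2·(2x - 4) = 0 ⇒ x = -1/5.
Then y = -27/5 and the distance is √(484/5) ≈ 9.8387.

-1/5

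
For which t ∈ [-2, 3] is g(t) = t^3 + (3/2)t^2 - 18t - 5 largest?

The derivative is 3t^2 + 3t - 18, whose only zero in [-2, 3] is t = 2.
Compare values at every candidate in [-2, 3]: g(-2) = 29,  g(2) = -27,  g(3) = -37/2.
So the maximum is g(-2) = 29.

-2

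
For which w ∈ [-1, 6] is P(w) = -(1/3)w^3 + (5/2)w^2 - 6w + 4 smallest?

6

P'(w) = -w^2 + 5w - 6, which vanishes at w = 2 and w = 3.
Candidates: P(-1) = 77/6; P(2) = -2/3; P(3) = -1/2; P(6) = -14.
Hence the absolute minimum is -14 at w = 6.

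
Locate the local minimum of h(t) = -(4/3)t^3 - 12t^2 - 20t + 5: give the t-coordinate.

-5

h'(t) = -4t^2 - 24t - 20. Setting h'(t) = 0 gives t ∈ {-5, -1}.
Since h''(t) = -8t - 24, we get h''(-5) = 16 > 0 ⇒ local minimum; h''(-1) = -16 < 0 ⇒ local maximum.
So the local minimum value is h(-5) = -85/3.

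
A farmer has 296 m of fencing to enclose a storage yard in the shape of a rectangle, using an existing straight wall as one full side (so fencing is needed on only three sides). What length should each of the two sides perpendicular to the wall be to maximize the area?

Let the sides perpendicular to the wall have length x and the parallel side y, so 2x + y = 296 and the area is A = xy = x(296 − 2x).
A'(x) = 296 − 4x = 0 gives x = 74, and A''(x) = −4 < 0 confirms a maximum.
Then y = 296 − 2·74 = 148 and A = 10952.

74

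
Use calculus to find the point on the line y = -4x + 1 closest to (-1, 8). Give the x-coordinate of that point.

-29/17

Minimize D(x)^2 = (x + 1)^2 + (-4x - 7)^2.
d/dx[D^2] = 2(x + 1) + 2·(-4)·(-4x - 7) = 0 ⇒ x = -29/17.
Then y = 133/17 and the distance is √(9/17) ≈ 0.7276.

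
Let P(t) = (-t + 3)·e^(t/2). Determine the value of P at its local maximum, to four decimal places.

Differentiating with the product rule gives P'(t) = (-(1/2)t + 1/2)·e^(t/2). Since e^(t/2) > 0, the only critical point is t = 1.
P''(1) has the same sign as -1/2 < 0, so this is a local maximum.
P(1) = (2)·e^(1/2) ≈ 3.2974.

3.2974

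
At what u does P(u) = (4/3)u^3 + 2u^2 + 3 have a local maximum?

P'(u) = 4u^2 + 4u. Setting P'(u) = 0 gives u ∈ {-1, 0}.
Since P''(u) = 8u + 4, we get P''(-1) = -4 < 0 ⇒ local maximum; P''(0) = 4 > 0 ⇒ local minimum.
So the local maximum value is P(-1) = 11/3.

-1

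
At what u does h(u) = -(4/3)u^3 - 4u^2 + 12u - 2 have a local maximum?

Critical points: h'(u) = -4u^2 - 8u + 12 vanishes at u = -3, 1.
Since h''(u) = -8u - 8, we get h''(-3) = 16 > 0 ⇒ local minimum; h''(1) = -16 < 0 ⇒ local maximum.
The local maximum is h(1) = 14/3.

1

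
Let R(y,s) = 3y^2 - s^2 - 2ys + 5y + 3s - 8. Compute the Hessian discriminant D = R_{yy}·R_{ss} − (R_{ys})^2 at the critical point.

∂R/∂y = 6y - 2s + 5 = 0 and ∂R/∂s = -2y - 2s + 3 = 0, so (y, s) = (-1/4, 7/4).
The Hessian has R_{yy} = 6, R_{ss} = -2, R_{ys} = -2, giving D = -16 < 0, so the point is a saddle point.
D = (6)·(-2) − (-2)^2 = -16.

-16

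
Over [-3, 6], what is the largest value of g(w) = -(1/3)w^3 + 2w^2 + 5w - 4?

88/3

g'(w) = -w^2 + 4w + 5, which vanishes at w = -1 and w = 5.
Evaluating at the critical points and endpoints: g(-3) = 8,  g(-1) = -20/3,  g(5) = 88/3,  g(6) = 26.
So the maximum is g(5) = 88/3.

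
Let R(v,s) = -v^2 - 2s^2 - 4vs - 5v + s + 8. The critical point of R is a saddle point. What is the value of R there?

-7/8

∂R/∂v = -2v - 4s - 5 = 0 and ∂R/∂s = -4v - 4s + 1 = 0, so (v, s) = (3, -11/4).
The Hessian has R_{vv} = -2, R_{ss} = -4, R_{vs} = -4, giving D = -8 < 0, so the point is a saddle point.
R(3, -11/4) = -7/8.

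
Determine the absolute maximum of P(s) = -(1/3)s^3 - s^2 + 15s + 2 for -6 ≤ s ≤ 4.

29

Differentiating, P'(s) = -s^2 - 2s + 15; which vanishes at s = -5 and s = 3.
Candidates: P(-6) = -52,  P(-5) = -169/3,  P(3) = 29,  P(4) = 74/3.
Hence the absolute maximum is 29 at s = 3.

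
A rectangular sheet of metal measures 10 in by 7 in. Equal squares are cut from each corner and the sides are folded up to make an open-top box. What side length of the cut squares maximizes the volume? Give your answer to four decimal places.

With cut size x, the volume is V(x) = x(10 − 2x)(7 − 2x) for 0 < x < 3.5.
V'(x) = 12x^2 − 68x + 70. Setting V'(x) = 0 gives x ≈ 1.3520 (the root in (0, 3.5)).
V''(x) = 24x − 68 is negative there, so this is the maximum; V ≈ 42.3766.

1.3520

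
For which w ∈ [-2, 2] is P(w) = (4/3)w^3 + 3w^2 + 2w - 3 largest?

Differentiating, P'(w) = 4w^2 + 6w + 2; which vanishes at w = -1 and w = -1/2.
Evaluating at the critical points and endpoints: P(-2) = -17/3, P(-1) = -10/3, P(-1/2) = -41/12, P(2) = 71/3.
So the maximum is P(2) = 71/3.

2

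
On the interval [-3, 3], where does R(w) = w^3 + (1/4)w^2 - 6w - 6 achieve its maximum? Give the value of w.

The derivative is 3w^2 + (1/2)w - 6, which vanishes at w = -3/2 and w = 4/3.
Compare values at every candidate in [-3, 3]: R(-3) = -51/4,  R(-3/2) = 3/16,  R(4/3) = -302/27,  R(3) = 21/4.
Hence the absolute maximum is 21/4 at w = 3.

3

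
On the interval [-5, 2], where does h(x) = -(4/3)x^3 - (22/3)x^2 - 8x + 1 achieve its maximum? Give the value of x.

-5

The derivative is -4x^2 - (44/3)x - 8, which vanishes at x = -3 and x = -2/3.
Compare values at every candidate in [-5, 2]: h(-5) = 73/3, h(-3) = -5, h(-2/3) = 281/81, h(2) = -55.
The maximum over the interval is 73/3, attained at x = -5.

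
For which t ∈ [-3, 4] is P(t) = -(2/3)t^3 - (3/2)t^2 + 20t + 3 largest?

The derivative is -2t^2 - 3t + 20, whose only zero in [-3, 4] is t = 5/2.
Compare values at every candidate in [-3, 4]: P(-3) = -105/2, P(5/2) = 797/24, P(4) = 49/3.
So the maximum is P(5/2) = 797/24.

5/2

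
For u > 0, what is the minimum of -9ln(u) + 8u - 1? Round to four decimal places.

R'(u) = -9/u + 8 = 0 gives u = 9/8.
R''(u) = 9/u², which is positive for u > 0, so this is a local minimum.
R(9/8) = -9·ln(9/8) + 9 - 1 ≈ 6.9400.

6.9400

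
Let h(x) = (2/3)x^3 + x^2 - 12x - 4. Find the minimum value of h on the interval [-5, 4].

-56/3

Differentiating, h'(x) = 2x^2 + 2x - 12; which vanishes at x = -3 and x = 2.
Evaluating at the critical points and endpoints: h(-5) = -7/3, h(-3) = 23, h(2) = -56/3, h(4) = 20/3.
Hence the absolute minimum is -56/3 at x = 2.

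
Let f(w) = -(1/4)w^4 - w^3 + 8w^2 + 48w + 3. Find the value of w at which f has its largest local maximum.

f'(w) = -w^3 - 3w^2 + 16w + 48 = 0 at w = -4, -3, 4.
Second-derivative test with f''(w) = -3w^2 - 6w + 16: f''(-4) = -8 < 0 ⇒ local maximum; f''(-3) = 7 > 0 ⇒ local minimum; f''(4) = -56 < 0 ⇒ local maximum.
Thus f has its largest local maximum at w = 4, with value 195.

4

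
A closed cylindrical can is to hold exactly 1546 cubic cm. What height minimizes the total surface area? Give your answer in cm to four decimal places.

12.5326

With radius r and height h, πr²h = 1546 so h = 1546/(πr²), and S(r) = 2πr² + 2πrh = 2πr² + 2·1546/r.
S'(r) = 4πr − 2·1546/r² = 0 ⇒ r³ = 1546/(2π), so r ≈ 6.2663 and h = 2r ≈ 12.5326.
S''(r) = 4π + 4·1546/r³ > 0, so this is the minimum; S ≈ 740.1519.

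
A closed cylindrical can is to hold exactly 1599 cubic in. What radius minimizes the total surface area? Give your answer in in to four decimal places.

6.3371

With radius r and height h, πr²h = 1599 so h = 1599/(πr²), and S(r) = 2πr² + 2πrh = 2πr² + 2·1599/r.
S'(r) = 4πr − 2·1599/r² = 0 ⇒ r³ = 1599/(2π), so r ≈ 6.3371 and h = 2r ≈ 12.6742.
S''(r) = 4π + 4·1599/r³ > 0, so this is the minimum; S ≈ 756.9726.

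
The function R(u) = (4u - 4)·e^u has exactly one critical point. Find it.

0

R'(u) = 4·e^u + (4u - 4)·1·e^u = (4u)·e^u. Since e^u > 0, the only critical point is u = 0.
R''(0) has the same sign as 4 > 0, so this is a local minimum.
R(0) = (-4)·e^(0) ≈ -4.0000.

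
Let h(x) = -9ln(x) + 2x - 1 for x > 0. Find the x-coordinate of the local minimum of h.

h'(x) = -9/x + 2 = 0 gives x = 9/2.
h''(x) = 9/x², which is positive for x > 0, so this is a local minimum.
h(9/2) = -9·ln(9/2) + 9 - 1 ≈ -5.5367.

9/2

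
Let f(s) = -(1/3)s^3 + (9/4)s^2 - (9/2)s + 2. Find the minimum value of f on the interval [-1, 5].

-71/12

f'(s) = -s^2 + (9/2)s - 9/2, which vanishes at s = 3/2 and s = 3.
Candidates: f(-1) = 109/12; f(3/2) = -13/16; f(3) = -1/4; f(5) = -71/12.
Hence the absolute minimum is -71/12 at s = 5.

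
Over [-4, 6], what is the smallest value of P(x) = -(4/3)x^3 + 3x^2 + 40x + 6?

-653/12

Differentiating, P'(x) = -4x^2 + 6x + 40; which vanishes at x = -5/2 and x = 4.
Compare values at every candidate in [-4, 6]: P(-4) = -62/3; P(-5/2) = -653/12; P(4) = 386/3; P(6) = 66.
So the minimum is P(-5/2) = -653/12.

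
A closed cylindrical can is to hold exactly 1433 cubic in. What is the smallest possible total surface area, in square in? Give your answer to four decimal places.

With radius r and height h, πr²h = 1433 so h = 1433/(πr²), and S(r) = 2πr² + 2πrh = 2πr² + 2·1433/r.
S'(r) = 4πr − 2·1433/r² = 0 ⇒ r³ = 1433/(2π), so r ≈ 6.1097 and h = 2r ≈ 12.2195.
S''(r) = 4π + 4·1433/r³ > 0, so this is the minimum; S ≈ 703.6316.

703.6316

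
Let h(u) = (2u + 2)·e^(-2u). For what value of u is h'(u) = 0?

-1/2

Differentiating with the product rule gives h'(u) = (-4u - 2)·e^(-2u). Since e^(-2u) > 0, the only critical point is u = -1/2.
h''(-1/2) has the same sign as -4 < 0, so this is a local maximum.
h(-1/2) = (1)·e^(1) ≈ 2.7183.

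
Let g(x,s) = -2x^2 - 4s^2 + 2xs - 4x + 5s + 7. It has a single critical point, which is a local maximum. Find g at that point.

∂g/∂x = -4x + 2s - 4 = 0 and ∂g/∂s = 2x - 8s + 5 = 0, so (x, s) = (-11/14, 3/7).
The Hessian has g_{xx} = -4, g_{ss} = -8, g_{xs} = 2, giving D = 28 > 0 with g_{xx} < 0, so the point is a local maximum.
g(-11/14, 3/7) = 135/14.

135/14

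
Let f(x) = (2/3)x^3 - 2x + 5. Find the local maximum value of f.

19/3

Critical points: f'(x) = 2x^2 - 2 vanishes at x = -1, 1.
f''(x) = 4x. f''(-1) = -4 < 0 ⇒ local maximum; f''(1) = 4 > 0 ⇒ local minimum.
Thus f has its local maximum at x = -1, with value 19/3.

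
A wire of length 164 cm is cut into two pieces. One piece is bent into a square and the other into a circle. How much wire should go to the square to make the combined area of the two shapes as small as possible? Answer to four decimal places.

91.8563

Let x be the length used for the square. Square side x/4; circle radius (164−x)/(2π).
A(x) = (x/4)² + π·((164−x)/(2π))² = x²/16 + (164−x)²/(4π) for 0 ≤ x ≤ 164. A'(x) = x/8 − (164−x)/(2π) = 0 gives x = 4·164/(π+4) ≈ 91.8563.
A'' = 1/8 + 1/(2π) > 0, so this gives the minimum combined area; x ≈ 91.8563 cm to the square.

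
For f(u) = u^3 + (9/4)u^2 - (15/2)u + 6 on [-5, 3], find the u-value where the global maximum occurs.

Differentiating, f'(u) = 3u^2 + (9/2)u - 15/2; which vanishes at u = -5/2 and u = 1.
Compare values at every candidate in [-5, 3]: f(-5) = -101/4, f(-5/2) = 371/16, f(1) = 7/4, f(3) = 123/4.
So the maximum is f(3) = 123/4.

3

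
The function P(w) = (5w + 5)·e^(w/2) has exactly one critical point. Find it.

-3

By the product rule, P'(w) = ((5/2)w + 15/2)·e^(w/2). Since e^(w/2) > 0, the only critical point is w = -3.
P''(-3) has the same sign as 5/2 > 0, so this is a local minimum.
P(-3) = (-10)·e^(-3/2) ≈ -2.2313.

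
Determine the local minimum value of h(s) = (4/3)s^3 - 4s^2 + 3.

-7/3

Critical points: h'(s) = 4s^2 - 8s vanishes at s = 0, 2.
Since h''(s) = 8s - 8, we get h''(0) = -8 < 0 ⇒ local maximum; h''(2) = 8 > 0 ⇒ local minimum.
The local minimum is h(2) = -7/3.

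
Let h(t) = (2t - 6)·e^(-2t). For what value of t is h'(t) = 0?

7/2

By the product rule, h'(t) = (-4t + 14)·e^(-2t). Since e^(-2t) > 0, the only critical point is t = 7/2.
h''(7/2) has the same sign as -4 < 0, so this is a local maximum.
h(7/2) = (1)·e^(-7) ≈ 0.0009.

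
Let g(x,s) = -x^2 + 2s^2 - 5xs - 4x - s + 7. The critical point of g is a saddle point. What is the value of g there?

94/11

∂g/∂x = -2x - 5s - 4 = 0 and ∂g/∂s = -5x + 4s - 1 = 0, so (x, s) = (-7/11, -6/11).
The Hessian has g_{xx} = -2, g_{ss} = 4, g_{xs} = -5, giving D = -33 < 0, so the point is a saddle point.
g(-7/11, -6/11) = 94/11.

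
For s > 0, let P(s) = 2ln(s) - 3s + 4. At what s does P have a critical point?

P'(s) = 2/s − 3 = 0 gives s = 2/3.
P''(s) = -2/s², which is negative for s > 0, so this is a local maximum.
P(2/3) = 2·ln(2/3) - 2 + 4 ≈ 1.1891.

2/3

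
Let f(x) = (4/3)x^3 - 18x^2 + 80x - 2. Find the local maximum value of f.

346/3

f'(x) = 4x^2 - 36x + 80 = 0 at x = 4, 5.
Second-derivative test with f''(x) = 8x - 36: f''(4) = -4 < 0 ⇒ local maximum; f''(5) = 4 > 0 ⇒ local minimum.
Thus f has its local maximum at x = 4, with value 346/3.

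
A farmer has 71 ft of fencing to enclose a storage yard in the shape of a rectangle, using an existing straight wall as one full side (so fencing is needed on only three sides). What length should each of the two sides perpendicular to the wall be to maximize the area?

71/4

Let the sides perpendicular to the wall have length x and the parallel side y, so 2x + y = 71 and the area is A = xy = x(71 − 2x).
A'(x) = 71 − 4x = 0 gives x = 71/4, and A''(x) = −4 < 0 confirms a maximum.
Then y = 71 − 2·71/4 = 71/2 and A = 5041/8.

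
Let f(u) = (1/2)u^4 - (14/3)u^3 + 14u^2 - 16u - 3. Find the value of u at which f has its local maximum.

2

Critical points: f'(u) = 2u^3 - 14u^2 + 28u - 16 vanishes at u = 1, 2, 4.
Second-derivative test with f''(u) = 6u^2 - 28u + 28: f''(1) = 6 > 0 ⇒ local minimum; f''(2) = -4 < 0 ⇒ local maximum; f''(4) = 12 > 0 ⇒ local minimum.
The local maximum is f(2) = -25/3.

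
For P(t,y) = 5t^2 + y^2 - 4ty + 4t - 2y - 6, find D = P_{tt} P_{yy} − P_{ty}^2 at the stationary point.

4

∂P/∂t = 10t - 4y + 4 = 0 and ∂P/∂y = -4t + 2y - 2 = 0, so (t, y) = (0, 1).
The Hessian has P_{tt} = 10, P_{yy} = 2, P_{ty} = -4, giving D = 4 > 0 with P_{tt} > 0, so the point is a local minimum.
D = (10)·(2) − (-4)^2 = 4.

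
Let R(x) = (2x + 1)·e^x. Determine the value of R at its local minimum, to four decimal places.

-0.4463

By the product rule, R'(x) = (2x + 3)·e^x. Since e^x > 0, the only critical point is x = -3/2.
R''(-3/2) has the same sign as 2 > 0, so this is a local minimum.
R(-3/2) = (-2)·e^(-3/2) ≈ -0.4463.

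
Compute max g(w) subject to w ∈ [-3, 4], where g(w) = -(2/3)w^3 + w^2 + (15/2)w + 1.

The derivative is -2w^2 + 2w + 15/2, which vanishes at w = -3/2 and w = 5/2.
Compare values at every candidate in [-3, 4]: g(-3) = 11/2; g(-3/2) = -23/4; g(5/2) = 187/12; g(4) = 13/3.
Hence the absolute maximum is 187/12 at w = 5/2.

187/12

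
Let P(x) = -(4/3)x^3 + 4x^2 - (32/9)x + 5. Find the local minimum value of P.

325/81

P'(x) = -4x^2 + 8x - 32/9. Setting P'(x) = 0 gives x ∈ {2/3, 4/3}.
Second-derivative test with P''(x) = -8x + 8: P''(2/3) = 8/3 > 0 ⇒ local minimum; P''(4/3) = -8/3 < 0 ⇒ local maximum.
Thus P has its local minimum at x = 2/3, with value 325/81.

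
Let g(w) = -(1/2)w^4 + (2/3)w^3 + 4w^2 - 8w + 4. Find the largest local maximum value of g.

68/3

Critical points: g'(w) = -2w^3 + 2w^2 + 8w - 8 vanishes at w = -2, 1, 2.
Since g''(w) = -6w^2 + 4w + 8, we get g''(-2) = -24 < 0 ⇒ local maximum; g''(1) = 6 > 0 ⇒ local minimum; g''(2) = -8 < 0 ⇒ local maximum.
So the largest local maximum value is g(-2) = 68/3.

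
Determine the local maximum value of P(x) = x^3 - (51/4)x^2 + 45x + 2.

P'(x) = 3x^2 - (51/2)x + 45 = 0 at x = 5/2, 6.
Second-derivative test with P''(x) = 6x - 51/2: P''(5/2) = -21/2 < 0 ⇒ local maximum; P''(6) = 21/2 > 0 ⇒ local minimum.
So the local maximum value is P(5/2) = 807/16.

807/16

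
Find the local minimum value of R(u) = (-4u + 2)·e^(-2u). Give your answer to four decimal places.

Differentiating with the product rule gives R'(u) = (8u - 8)·e^(-2u). Since e^(-2u) > 0, the only critical point is u = 1.
R''(1) has the same sign as 8 > 0, so this is a local minimum.
R(1) = (-2)·e^(-2) ≈ -0.2707.

-0.2707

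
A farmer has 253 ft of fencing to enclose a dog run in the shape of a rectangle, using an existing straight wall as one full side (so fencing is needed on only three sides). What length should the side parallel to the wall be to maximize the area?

253/2

Let the sides perpendicular to the wall have length x and the parallel side y, so 2x + y = 253 and the area is A = xy = x(253 − 2x).
A'(x) = 253 − 4x = 0 gives x = 253/4, and A''(x) = −4 < 0 confirms a maximum.
Then y = 253 − 2·253/4 = 253/2 and A = 64009/8.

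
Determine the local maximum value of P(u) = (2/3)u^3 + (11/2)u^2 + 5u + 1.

P'(u) = 2u^2 + 11u + 5. Setting P'(u) = 0 gives u ∈ {-5, -1/2}.
Second-derivative test with P''(u) = 4u + 11: P''(-5) = -9 < 0 ⇒ local maximum; P''(-1/2) = 9 > 0 ⇒ local minimum.
The local maximum is P(-5) = 181/6.

181/6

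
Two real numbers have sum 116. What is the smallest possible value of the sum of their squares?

6728

With a + b = 116, a^2 + b^2 = a^2 + (116 − a)^2.
The derivative 2a − 2(116 − a) = 4a − 232 vanishes at a = 58; second derivative 4 > 0, a minimum.
The minimum is 2·(58)^2 = 6728.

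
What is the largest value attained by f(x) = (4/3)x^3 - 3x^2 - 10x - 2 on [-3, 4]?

11/3

f'(x) = 4x^2 - 6x - 10, which vanishes at x = -1 and x = 5/2.
Compare values at every candidate in [-3, 4]: f(-3) = -35; f(-1) = 11/3; f(5/2) = -299/12; f(4) = -14/3.
So the maximum is f(-1) = 11/3.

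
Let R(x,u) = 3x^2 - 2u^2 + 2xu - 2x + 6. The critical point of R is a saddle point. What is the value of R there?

40/7

∂R/∂x = 6x + 2u - 2 = 0 and ∂R/∂u = 2x - 4u = 0, so (x, u) = (2/7, 1/7).
The Hessian has R_{xx} = 6, R_{uu} = -4, R_{xu} = 2, giving D = -28 < 0, so the point is a saddle point.
R(2/7, 1/7) = 40/7.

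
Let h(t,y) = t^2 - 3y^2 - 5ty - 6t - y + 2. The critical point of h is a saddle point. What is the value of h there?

∂h/∂t = 2t - 5y - 6 = 0 and ∂h/∂y = -5t - 6y - 1 = 0, so (t, y) = (31/37, -32/37).
The Hessian has h_{tt} = 2, h_{yy} = -6, h_{ty} = -5, giving D = -37 < 0, so the point is a saddle point.
h(31/37, -32/37) = -3/37.

-3/37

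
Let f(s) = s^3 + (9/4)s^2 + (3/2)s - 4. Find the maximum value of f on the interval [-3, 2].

16

f'(s) = 3s^2 + (9/2)s + 3/2, which vanishes at s = -1 and s = -1/2.
Evaluating at the critical points and endpoints: f(-3) = -61/4,  f(-1) = -17/4,  f(-1/2) = -69/16,  f(2) = 16.
The maximum over the interval is 16, attained at s = 2.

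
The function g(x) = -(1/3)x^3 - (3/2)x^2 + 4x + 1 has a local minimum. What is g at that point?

-53/3

g'(x) = -x^2 - 3x + 4 = 0 at x = -4, 1.
Since g''(x) = -2x - 3, we get g''(-4) = 5 > 0 ⇒ local minimum; g''(1) = -5 < 0 ⇒ local maximum.
The local minimum is g(-4) = -53/3.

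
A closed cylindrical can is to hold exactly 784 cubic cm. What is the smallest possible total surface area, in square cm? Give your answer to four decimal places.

With radius r and height h, πr²h = 784 so h = 784/(πr²), and S(r) = 2πr² + 2πrh = 2πr² + 2·784/r.
S'(r) = 4πr − 2·784/r² = 0 ⇒ r³ = 784/(2π), so r ≈ 4.9970 and h = 2r ≈ 9.9941.
S''(r) = 4π + 4·784/r³ > 0, so this is the minimum; S ≈ 470.6795.

470.6795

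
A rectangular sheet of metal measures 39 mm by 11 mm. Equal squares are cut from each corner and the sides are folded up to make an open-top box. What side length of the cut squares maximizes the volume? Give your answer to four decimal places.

With cut size x, the volume is V(x) = x(39 − 2x)(11 − 2x) for 0 < x < 5.5.
V'(x) = 12x^2 − 200x + 429. Setting V'(x) = 0 gives x ≈ 2.5286 (the root in (0, 5.5)).
V''(x) = 24x − 200 is negative there, so this is the maximum; V ≈ 510.0572.

2.5286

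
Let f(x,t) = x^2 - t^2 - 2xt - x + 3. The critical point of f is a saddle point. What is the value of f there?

23/8

∂f/∂x = 2x - 2t - 1 = 0 and ∂f/∂t = -2x - 2t = 0, so (x, t) = (1/4, -1/4).
The Hessian has f_{xx} = 2, f_{tt} = -2, f_{xt} = -2, giving D = -8 < 0, so the point is a saddle point.
f(1/4, -1/4) = 23/8.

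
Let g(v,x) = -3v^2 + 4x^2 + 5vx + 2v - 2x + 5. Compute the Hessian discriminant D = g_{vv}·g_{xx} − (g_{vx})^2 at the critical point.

∂g/∂v = -6v + 5x + 2 = 0 and ∂g/∂x = 5v + 8x - 2 = 0, so (v, x) = (26/73, 2/73).
The Hessian has g_{vv} = -6, g_{xx} = 8, g_{vx} = 5, giving D = -73 < 0, so the point is a saddle point.
D = (-6)·(8) − (5)^2 = -73.

-73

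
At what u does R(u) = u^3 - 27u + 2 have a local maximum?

R'(u) = 3u^2 - 27. Setting R'(u) = 0 gives u ∈ {-3, 3}.
Second-derivative test with R''(u) = 6u: R''(-3) = -18 < 0 ⇒ local maximum; R''(3) = 18 > 0 ⇒ local minimum.
Thus R has its local maximum at u = -3, with value 56.

-3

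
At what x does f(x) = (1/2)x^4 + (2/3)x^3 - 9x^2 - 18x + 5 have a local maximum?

-1

f'(x) = 2x^3 + 2x^2 - 18x - 18. Setting f'(x) = 0 gives x ∈ {-3, -1, 3}.
Since f''(x) = 6x^2 + 4x - 18, we get f''(-3) = 24 > 0 ⇒ local minimum; f''(-1) = -16 < 0 ⇒ local maximum; f''(3) = 48 > 0 ⇒ local minimum.
Thus f has its local maximum at x = -1, with value 83/6.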